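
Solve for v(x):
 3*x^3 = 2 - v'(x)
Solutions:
 v(x) = C1 - 3*x^4/4 + 2*x


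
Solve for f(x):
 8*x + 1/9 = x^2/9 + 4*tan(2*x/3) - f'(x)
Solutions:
 f(x) = C1 + x^3/27 - 4*x^2 - x/9 - 6*log(cos(2*x/3))


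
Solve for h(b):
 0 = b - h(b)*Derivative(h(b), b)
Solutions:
 h(b) = -sqrt(C1 + b^2)
 h(b) = sqrt(C1 + b^2)


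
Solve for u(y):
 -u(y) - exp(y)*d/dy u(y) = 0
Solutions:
 u(y) = C1*exp(exp(-y))


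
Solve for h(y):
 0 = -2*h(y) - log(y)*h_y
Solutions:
 h(y) = C1*exp(-2*li(y))


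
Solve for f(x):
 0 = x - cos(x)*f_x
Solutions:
 f(x) = C1 + Integral(x/cos(x), x)


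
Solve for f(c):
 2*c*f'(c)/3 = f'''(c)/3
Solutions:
 f(c) = C1 + Integral(C2*airyai(2^(1/3)*c) + C3*airybi(2^(1/3)*c), c)


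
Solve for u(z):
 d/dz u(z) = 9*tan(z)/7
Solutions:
 u(z) = C1 - 9*log(cos(z))/7


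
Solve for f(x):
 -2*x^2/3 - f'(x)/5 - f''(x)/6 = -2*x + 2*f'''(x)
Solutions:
 f(x) = C1 - 10*x^3/9 + 70*x^2/9 + 1450*x/27 + (C2*sin(sqrt(1415)*x/120) + C3*cos(sqrt(1415)*x/120))*exp(-x/24)


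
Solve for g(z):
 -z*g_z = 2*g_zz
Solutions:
 g(z) = C1 + C2*erf(z/2)


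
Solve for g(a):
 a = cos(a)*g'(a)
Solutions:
 g(a) = C1 + Integral(a/cos(a), a)


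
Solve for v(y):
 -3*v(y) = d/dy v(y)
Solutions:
 v(y) = C1*exp(-3*y)


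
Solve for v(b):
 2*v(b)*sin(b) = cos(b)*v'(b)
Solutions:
 v(b) = C1/cos(b)^2


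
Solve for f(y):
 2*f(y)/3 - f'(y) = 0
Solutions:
 f(y) = C1*exp(2*y/3)


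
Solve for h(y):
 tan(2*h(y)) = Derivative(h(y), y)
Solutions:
 h(y) = -asin(C1*exp(2*y))/2 + pi/2
 h(y) = asin(C1*exp(2*y))/2


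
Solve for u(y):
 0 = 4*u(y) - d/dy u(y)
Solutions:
 u(y) = C1*exp(4*y)


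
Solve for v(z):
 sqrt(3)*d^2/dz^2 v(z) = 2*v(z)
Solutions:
 v(z) = C1*exp(-sqrt(2)*3^(3/4)*z/3) + C2*exp(sqrt(2)*3^(3/4)*z/3)


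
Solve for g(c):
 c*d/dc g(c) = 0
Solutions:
 g(c) = C1


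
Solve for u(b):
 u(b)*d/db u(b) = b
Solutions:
 u(b) = -sqrt(C1 + b^2)
 u(b) = sqrt(C1 + b^2)


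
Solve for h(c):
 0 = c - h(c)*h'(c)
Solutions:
 h(c) = -sqrt(C1 + c^2)
 h(c) = sqrt(C1 + c^2)


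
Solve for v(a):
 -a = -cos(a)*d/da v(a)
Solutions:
 v(a) = C1 + Integral(a/cos(a), a)


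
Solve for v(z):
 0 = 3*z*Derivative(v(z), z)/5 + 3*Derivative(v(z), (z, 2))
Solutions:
 v(z) = C1 + C2*erf(sqrt(10)*z/10)


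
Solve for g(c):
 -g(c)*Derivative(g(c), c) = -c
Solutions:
 g(c) = -sqrt(C1 + c^2)
 g(c) = sqrt(C1 + c^2)


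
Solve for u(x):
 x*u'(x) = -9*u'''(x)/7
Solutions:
 u(x) = C1 + Integral(C2*airyai(-21^(1/3)*x/3) + C3*airybi(-21^(1/3)*x/3), x)


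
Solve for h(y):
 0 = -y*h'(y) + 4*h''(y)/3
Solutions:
 h(y) = C1 + C2*erfi(sqrt(6)*y/4)


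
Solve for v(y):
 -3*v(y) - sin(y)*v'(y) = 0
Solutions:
 v(y) = C1*(cos(y) + 1)^(3/2)/(cos(y) - 1)^(3/2)


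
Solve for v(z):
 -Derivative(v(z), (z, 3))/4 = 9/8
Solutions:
 v(z) = C1 + C2*z + C3*z^2 - 3*z^3/4


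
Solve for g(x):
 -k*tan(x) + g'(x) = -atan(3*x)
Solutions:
 g(x) = C1 - k*log(cos(x)) - x*atan(3*x) + log(9*x^2 + 1)/6


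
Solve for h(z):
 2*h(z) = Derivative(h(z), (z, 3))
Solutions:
 h(z) = C3*exp(2^(1/3)*z) + (C1*sin(2^(1/3)*sqrt(3)*z/2) + C2*cos(2^(1/3)*sqrt(3)*z/2))*exp(-2^(1/3)*z/2)


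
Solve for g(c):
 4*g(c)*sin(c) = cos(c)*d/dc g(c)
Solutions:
 g(c) = C1/cos(c)^4


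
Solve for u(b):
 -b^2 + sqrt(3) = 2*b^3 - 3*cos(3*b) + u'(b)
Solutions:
 u(b) = C1 - b^4/2 - b^3/3 + sqrt(3)*b + sin(3*b)


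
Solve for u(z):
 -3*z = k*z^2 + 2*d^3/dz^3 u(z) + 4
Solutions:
 u(z) = C1 + C2*z + C3*z^2 - k*z^5/120 - z^4/16 - z^3/3


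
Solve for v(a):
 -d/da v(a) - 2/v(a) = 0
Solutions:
 v(a) = -sqrt(C1 - 4*a)
 v(a) = sqrt(C1 - 4*a)


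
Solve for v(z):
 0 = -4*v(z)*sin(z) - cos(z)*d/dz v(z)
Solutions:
 v(z) = C1*cos(z)^4


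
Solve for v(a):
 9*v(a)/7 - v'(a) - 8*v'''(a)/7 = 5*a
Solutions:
 v(a) = C1*exp(6^(1/3)*a*(-(162 + sqrt(28302))^(1/3) + 7*6^(1/3)/(162 + sqrt(28302))^(1/3))/24)*sin(2^(1/3)*3^(1/6)*a*(21*2^(1/3)/(162 + sqrt(28302))^(1/3) + 3^(2/3)*(162 + sqrt(28302))^(1/3))/24) + C2*exp(6^(1/3)*a*(-(162 + sqrt(28302))^(1/3) + 7*6^(1/3)/(162 + sqrt(28302))^(1/3))/24)*cos(2^(1/3)*3^(1/6)*a*(21*2^(1/3)/(162 + sqrt(28302))^(1/3) + 3^(2/3)*(162 + sqrt(28302))^(1/3))/24) + C3*exp(-6^(1/3)*a*(-(162 + sqrt(28302))^(1/3) + 7*6^(1/3)/(162 + sqrt(28302))^(1/3))/12) + 35*a/9 + 245/81


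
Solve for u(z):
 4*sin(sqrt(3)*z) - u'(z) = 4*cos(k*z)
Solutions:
 u(z) = C1 - 4*sqrt(3)*cos(sqrt(3)*z)/3 - 4*sin(k*z)/k


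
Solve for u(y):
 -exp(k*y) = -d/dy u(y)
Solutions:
 u(y) = C1 + exp(k*y)/k


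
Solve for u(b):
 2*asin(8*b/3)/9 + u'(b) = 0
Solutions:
 u(b) = C1 - 2*b*asin(8*b/3)/9 - sqrt(9 - 64*b^2)/36


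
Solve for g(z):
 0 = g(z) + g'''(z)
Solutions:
 g(z) = C3*exp(-z) + (C1*sin(sqrt(3)*z/2) + C2*cos(sqrt(3)*z/2))*exp(z/2)


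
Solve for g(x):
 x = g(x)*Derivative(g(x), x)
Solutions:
 g(x) = -sqrt(C1 + x^2)
 g(x) = sqrt(C1 + x^2)


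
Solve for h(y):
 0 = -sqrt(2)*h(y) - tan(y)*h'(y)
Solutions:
 h(y) = C1/sin(y)^(sqrt(2))


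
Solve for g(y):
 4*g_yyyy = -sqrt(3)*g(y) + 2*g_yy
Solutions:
 g(y) = (C1*sin(sqrt(2)*3^(1/8)*y*sin(atan(sqrt(-1 + 4*sqrt(3)))/2)/2) + C2*cos(sqrt(2)*3^(1/8)*y*sin(atan(sqrt(-1 + 4*sqrt(3)))/2)/2))*exp(-sqrt(2)*3^(1/8)*y*cos(atan(sqrt(-1 + 4*sqrt(3)))/2)/2) + (C3*sin(sqrt(2)*3^(1/8)*y*sin(atan(sqrt(-1 + 4*sqrt(3)))/2)/2) + C4*cos(sqrt(2)*3^(1/8)*y*sin(atan(sqrt(-1 + 4*sqrt(3)))/2)/2))*exp(sqrt(2)*3^(1/8)*y*cos(atan(sqrt(-1 + 4*sqrt(3)))/2)/2)


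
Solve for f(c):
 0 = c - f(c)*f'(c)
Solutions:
 f(c) = -sqrt(C1 + c^2)
 f(c) = sqrt(C1 + c^2)


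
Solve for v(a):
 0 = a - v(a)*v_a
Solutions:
 v(a) = -sqrt(C1 + a^2)
 v(a) = sqrt(C1 + a^2)


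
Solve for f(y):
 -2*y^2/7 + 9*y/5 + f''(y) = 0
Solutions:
 f(y) = C1 + C2*y + y^4/42 - 3*y^3/10


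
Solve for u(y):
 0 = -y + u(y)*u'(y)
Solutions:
 u(y) = -sqrt(C1 + y^2)
 u(y) = sqrt(C1 + y^2)


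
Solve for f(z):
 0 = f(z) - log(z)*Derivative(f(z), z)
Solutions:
 f(z) = C1*exp(li(z))


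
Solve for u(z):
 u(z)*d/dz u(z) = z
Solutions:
 u(z) = -sqrt(C1 + z^2)
 u(z) = sqrt(C1 + z^2)


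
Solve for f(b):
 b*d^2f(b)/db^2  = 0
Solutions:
 f(b) = C1 + C2*b


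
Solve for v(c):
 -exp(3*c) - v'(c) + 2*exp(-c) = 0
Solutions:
 v(c) = C1 - exp(3*c)/3 - 2*exp(-c)


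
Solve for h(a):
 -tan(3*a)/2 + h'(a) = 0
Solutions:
 h(a) = C1 - log(cos(3*a))/6


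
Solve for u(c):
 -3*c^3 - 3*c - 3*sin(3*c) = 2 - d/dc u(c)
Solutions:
 u(c) = C1 + 3*c^4/4 + 3*c^2/2 + 2*c - cos(3*c)


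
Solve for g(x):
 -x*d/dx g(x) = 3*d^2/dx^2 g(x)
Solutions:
 g(x) = C1 + C2*erf(sqrt(6)*x/6)


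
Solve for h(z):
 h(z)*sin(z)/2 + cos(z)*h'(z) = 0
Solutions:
 h(z) = C1*sqrt(cos(z))


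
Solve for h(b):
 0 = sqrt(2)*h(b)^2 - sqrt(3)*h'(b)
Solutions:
 h(b) = -3/(C1 + sqrt(6)*b)


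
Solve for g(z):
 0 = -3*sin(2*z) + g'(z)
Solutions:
 g(z) = C1 - 3*cos(2*z)/2


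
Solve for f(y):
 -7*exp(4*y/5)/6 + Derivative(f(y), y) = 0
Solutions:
 f(y) = C1 + 35*exp(4*y/5)/24


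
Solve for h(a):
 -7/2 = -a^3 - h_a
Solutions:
 h(a) = C1 - a^4/4 + 7*a/2


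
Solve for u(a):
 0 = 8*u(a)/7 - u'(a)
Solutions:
 u(a) = C1*exp(8*a/7)


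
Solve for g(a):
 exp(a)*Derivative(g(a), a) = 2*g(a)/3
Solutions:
 g(a) = C1*exp(-2*exp(-a)/3)


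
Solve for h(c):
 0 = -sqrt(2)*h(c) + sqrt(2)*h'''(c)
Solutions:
 h(c) = C3*exp(c) + (C1*sin(sqrt(3)*c/2) + C2*cos(sqrt(3)*c/2))*exp(-c/2)


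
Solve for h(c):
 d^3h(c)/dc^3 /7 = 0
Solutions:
 h(c) = C1 + C2*c + C3*c^2


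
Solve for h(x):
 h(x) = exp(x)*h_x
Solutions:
 h(x) = C1*exp(-exp(-x))


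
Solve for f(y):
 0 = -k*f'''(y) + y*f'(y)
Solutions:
 f(y) = C1 + Integral(C2*airyai(y*(1/k)^(1/3)) + C3*airybi(y*(1/k)^(1/3)), y)


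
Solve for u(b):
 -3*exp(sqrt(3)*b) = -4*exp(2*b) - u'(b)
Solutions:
 u(b) = C1 - 2*exp(2*b) + sqrt(3)*exp(sqrt(3)*b)


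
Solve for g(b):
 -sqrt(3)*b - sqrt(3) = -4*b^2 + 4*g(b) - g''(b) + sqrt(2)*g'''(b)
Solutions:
 g(b) = C1*exp(b*((3*sqrt(159) + 107*sqrt(2)/4)^(-1/3) + 2*sqrt(2) + 2*(3*sqrt(159) + 107*sqrt(2)/4)^(1/3))/12)*sin(sqrt(3)*b*(-2*(3*sqrt(159) + 107*sqrt(2)/4)^(1/3) + (3*sqrt(159) + 107*sqrt(2)/4)^(-1/3))/12) + C2*exp(b*((3*sqrt(159) + 107*sqrt(2)/4)^(-1/3) + 2*sqrt(2) + 2*(3*sqrt(159) + 107*sqrt(2)/4)^(1/3))/12)*cos(sqrt(3)*b*(-2*(3*sqrt(159) + 107*sqrt(2)/4)^(1/3) + (3*sqrt(159) + 107*sqrt(2)/4)^(-1/3))/12) + C3*exp(b*(-2*(3*sqrt(159) + 107*sqrt(2)/4)^(1/3) - 1/(3*sqrt(159) + 107*sqrt(2)/4)^(1/3) + sqrt(2))/6) + b^2 - sqrt(3)*b/4 - sqrt(3)/4 + 1/2


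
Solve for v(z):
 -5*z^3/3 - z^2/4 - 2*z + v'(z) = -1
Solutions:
 v(z) = C1 + 5*z^4/12 + z^3/12 + z^2 - z


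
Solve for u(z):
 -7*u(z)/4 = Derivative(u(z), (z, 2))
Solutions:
 u(z) = C1*sin(sqrt(7)*z/2) + C2*cos(sqrt(7)*z/2)


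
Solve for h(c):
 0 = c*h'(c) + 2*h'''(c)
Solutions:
 h(c) = C1 + Integral(C2*airyai(-2^(2/3)*c/2) + C3*airybi(-2^(2/3)*c/2), c)


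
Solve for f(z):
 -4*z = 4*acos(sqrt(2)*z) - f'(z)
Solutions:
 f(z) = C1 + 2*z^2 + 4*z*acos(sqrt(2)*z) - 2*sqrt(2)*sqrt(1 - 2*z^2)


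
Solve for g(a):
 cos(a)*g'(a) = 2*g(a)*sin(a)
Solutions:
 g(a) = C1/cos(a)^2


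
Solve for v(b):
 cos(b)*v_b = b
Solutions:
 v(b) = C1 + Integral(b/cos(b), b)


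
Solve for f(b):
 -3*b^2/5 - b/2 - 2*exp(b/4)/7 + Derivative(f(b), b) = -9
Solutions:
 f(b) = C1 + b^3/5 + b^2/4 - 9*b + 8*exp(b/4)/7


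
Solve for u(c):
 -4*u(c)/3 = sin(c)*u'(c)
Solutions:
 u(c) = C1*(cos(c) + 1)^(2/3)/(cos(c) - 1)^(2/3)


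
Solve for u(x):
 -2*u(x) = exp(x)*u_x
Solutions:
 u(x) = C1*exp(2*exp(-x))


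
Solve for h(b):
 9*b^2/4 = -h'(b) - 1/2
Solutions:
 h(b) = C1 - 3*b^3/4 - b/2


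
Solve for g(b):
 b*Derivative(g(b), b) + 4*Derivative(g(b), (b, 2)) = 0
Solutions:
 g(b) = C1 + C2*erf(sqrt(2)*b/4)


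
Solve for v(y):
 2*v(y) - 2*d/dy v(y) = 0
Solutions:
 v(y) = C1*exp(y)


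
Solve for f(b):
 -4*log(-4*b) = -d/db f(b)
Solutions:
 f(b) = C1 + 4*b*log(-b) + 4*b*(-1 + 2*log(2))


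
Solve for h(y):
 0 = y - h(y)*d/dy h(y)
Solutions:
 h(y) = -sqrt(C1 + y^2)
 h(y) = sqrt(C1 + y^2)


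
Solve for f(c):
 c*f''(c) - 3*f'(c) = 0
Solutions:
 f(c) = C1 + C2*c^4


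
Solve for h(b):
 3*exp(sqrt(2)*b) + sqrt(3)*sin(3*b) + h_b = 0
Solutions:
 h(b) = C1 - 3*sqrt(2)*exp(sqrt(2)*b)/2 + sqrt(3)*cos(3*b)/3


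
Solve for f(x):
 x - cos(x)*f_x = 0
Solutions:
 f(x) = C1 + Integral(x/cos(x), x)


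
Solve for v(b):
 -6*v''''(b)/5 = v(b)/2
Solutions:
 v(b) = (C1*sin(3^(3/4)*5^(1/4)*b/6) + C2*cos(3^(3/4)*5^(1/4)*b/6))*exp(-3^(3/4)*5^(1/4)*b/6) + (C3*sin(3^(3/4)*5^(1/4)*b/6) + C4*cos(3^(3/4)*5^(1/4)*b/6))*exp(3^(3/4)*5^(1/4)*b/6)


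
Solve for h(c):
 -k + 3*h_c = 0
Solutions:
 h(c) = C1 + c*k/3


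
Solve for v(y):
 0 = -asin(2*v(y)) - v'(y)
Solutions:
 Integral(1/asin(2*_y), (_y, v(y))) = C1 - y


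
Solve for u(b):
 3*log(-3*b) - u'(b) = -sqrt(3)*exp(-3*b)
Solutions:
 u(b) = C1 + 3*b*log(-b) + 3*b*(-1 + log(3)) - sqrt(3)*exp(-3*b)/3


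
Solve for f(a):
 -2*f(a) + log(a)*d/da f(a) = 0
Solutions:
 f(a) = C1*exp(2*li(a))


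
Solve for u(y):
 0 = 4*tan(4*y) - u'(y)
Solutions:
 u(y) = C1 - log(cos(4*y))


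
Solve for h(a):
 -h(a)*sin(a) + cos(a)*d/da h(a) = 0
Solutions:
 h(a) = C1/cos(a)


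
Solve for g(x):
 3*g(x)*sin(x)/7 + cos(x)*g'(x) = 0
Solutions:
 g(x) = C1*cos(x)^(3/7)


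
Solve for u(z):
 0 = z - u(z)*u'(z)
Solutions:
 u(z) = -sqrt(C1 + z^2)
 u(z) = sqrt(C1 + z^2)


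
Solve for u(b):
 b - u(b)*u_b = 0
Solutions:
 u(b) = -sqrt(C1 + b^2)
 u(b) = sqrt(C1 + b^2)


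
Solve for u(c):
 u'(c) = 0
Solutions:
 u(c) = C1


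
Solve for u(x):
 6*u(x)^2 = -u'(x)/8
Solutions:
 u(x) = 1/(C1 + 48*x)


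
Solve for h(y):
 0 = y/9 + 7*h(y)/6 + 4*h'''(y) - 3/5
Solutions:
 h(y) = C3*exp(-3^(2/3)*7^(1/3)*y/6) - 2*y/21 + (C1*sin(3^(1/6)*7^(1/3)*y/4) + C2*cos(3^(1/6)*7^(1/3)*y/4))*exp(3^(2/3)*7^(1/3)*y/12) + 18/35


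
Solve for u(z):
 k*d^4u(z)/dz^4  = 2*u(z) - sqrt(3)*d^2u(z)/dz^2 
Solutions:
 u(z) = C1*exp(-sqrt(2)*z*sqrt((-sqrt(8*k + 3) - sqrt(3))/k)/2) + C2*exp(sqrt(2)*z*sqrt((-sqrt(8*k + 3) - sqrt(3))/k)/2) + C3*exp(-sqrt(2)*z*sqrt((sqrt(8*k + 3) - sqrt(3))/k)/2) + C4*exp(sqrt(2)*z*sqrt((sqrt(8*k + 3) - sqrt(3))/k)/2)


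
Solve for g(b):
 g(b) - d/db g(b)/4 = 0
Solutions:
 g(b) = C1*exp(4*b)


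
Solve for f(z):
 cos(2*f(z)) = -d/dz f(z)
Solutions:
 f(z) = -asin((C1 + exp(4*z))/(C1 - exp(4*z)))/2 + pi/2
 f(z) = asin((C1 + exp(4*z))/(C1 - exp(4*z)))/2


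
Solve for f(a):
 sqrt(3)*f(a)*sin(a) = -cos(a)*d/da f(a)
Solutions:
 f(a) = C1*cos(a)^(sqrt(3))


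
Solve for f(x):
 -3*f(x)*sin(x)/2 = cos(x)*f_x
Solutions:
 f(x) = C1*cos(x)^(3/2)


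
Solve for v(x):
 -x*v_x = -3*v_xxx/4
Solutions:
 v(x) = C1 + Integral(C2*airyai(6^(2/3)*x/3) + C3*airybi(6^(2/3)*x/3), x)


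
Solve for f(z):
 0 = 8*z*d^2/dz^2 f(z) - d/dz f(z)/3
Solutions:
 f(z) = C1 + C2*z^(25/24)


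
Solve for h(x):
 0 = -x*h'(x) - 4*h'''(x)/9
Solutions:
 h(x) = C1 + Integral(C2*airyai(-2^(1/3)*3^(2/3)*x/2) + C3*airybi(-2^(1/3)*3^(2/3)*x/2), x)


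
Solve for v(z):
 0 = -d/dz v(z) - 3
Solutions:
 v(z) = C1 - 3*z


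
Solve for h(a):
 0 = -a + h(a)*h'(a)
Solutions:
 h(a) = -sqrt(C1 + a^2)
 h(a) = sqrt(C1 + a^2)


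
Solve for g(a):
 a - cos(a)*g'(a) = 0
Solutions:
 g(a) = C1 + Integral(a/cos(a), a)


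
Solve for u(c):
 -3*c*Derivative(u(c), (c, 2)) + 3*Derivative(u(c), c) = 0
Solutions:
 u(c) = C1 + C2*c^2


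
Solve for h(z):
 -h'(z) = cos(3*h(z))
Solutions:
 h(z) = -asin((C1 + exp(6*z))/(C1 - exp(6*z)))/3 + pi/3
 h(z) = asin((C1 + exp(6*z))/(C1 - exp(6*z)))/3


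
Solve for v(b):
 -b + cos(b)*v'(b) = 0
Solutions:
 v(b) = C1 + Integral(b/cos(b), b)


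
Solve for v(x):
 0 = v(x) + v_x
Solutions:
 v(x) = C1*exp(-x)


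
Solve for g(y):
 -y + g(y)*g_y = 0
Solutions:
 g(y) = -sqrt(C1 + y^2)
 g(y) = sqrt(C1 + y^2)


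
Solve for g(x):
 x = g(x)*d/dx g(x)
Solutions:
 g(x) = -sqrt(C1 + x^2)
 g(x) = sqrt(C1 + x^2)


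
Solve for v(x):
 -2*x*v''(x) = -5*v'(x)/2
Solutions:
 v(x) = C1 + C2*x^(9/4)


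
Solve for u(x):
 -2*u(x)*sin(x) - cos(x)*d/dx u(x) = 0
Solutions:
 u(x) = C1*cos(x)^2


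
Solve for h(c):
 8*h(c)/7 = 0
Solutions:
 h(c) = 0


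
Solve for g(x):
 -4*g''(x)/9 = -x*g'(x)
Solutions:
 g(x) = C1 + C2*erfi(3*sqrt(2)*x/4)


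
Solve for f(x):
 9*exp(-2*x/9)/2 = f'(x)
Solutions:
 f(x) = C1 - 81*exp(-2*x/9)/4


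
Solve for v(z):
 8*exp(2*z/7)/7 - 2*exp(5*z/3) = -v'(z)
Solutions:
 v(z) = C1 - 4*exp(2*z/7) + 6*exp(5*z/3)/5


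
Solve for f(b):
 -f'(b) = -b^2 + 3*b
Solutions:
 f(b) = C1 + b^3/3 - 3*b^2/2


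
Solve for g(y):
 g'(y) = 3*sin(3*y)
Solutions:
 g(y) = C1 - cos(3*y)


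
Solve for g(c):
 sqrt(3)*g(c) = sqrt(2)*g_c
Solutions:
 g(c) = C1*exp(sqrt(6)*c/2)


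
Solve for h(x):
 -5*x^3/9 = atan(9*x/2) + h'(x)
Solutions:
 h(x) = C1 - 5*x^4/36 - x*atan(9*x/2) + log(81*x^2 + 4)/9


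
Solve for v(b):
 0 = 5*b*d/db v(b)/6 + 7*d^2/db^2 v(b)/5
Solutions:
 v(b) = C1 + C2*erf(5*sqrt(21)*b/42)


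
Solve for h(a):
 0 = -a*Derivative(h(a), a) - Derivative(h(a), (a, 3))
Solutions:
 h(a) = C1 + Integral(C2*airyai(-a) + C3*airybi(-a), a)


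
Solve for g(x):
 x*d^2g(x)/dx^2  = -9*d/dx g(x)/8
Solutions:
 g(x) = C1 + C2/x^(1/8)


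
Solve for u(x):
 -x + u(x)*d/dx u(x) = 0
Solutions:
 u(x) = -sqrt(C1 + x^2)
 u(x) = sqrt(C1 + x^2)


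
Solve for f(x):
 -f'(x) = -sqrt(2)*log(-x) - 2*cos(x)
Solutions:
 f(x) = C1 + sqrt(2)*x*(log(-x) - 1) + 2*sin(x)


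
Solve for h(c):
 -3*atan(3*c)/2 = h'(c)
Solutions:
 h(c) = C1 - 3*c*atan(3*c)/2 + log(9*c^2 + 1)/4


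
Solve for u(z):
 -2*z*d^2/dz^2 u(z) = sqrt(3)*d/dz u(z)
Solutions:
 u(z) = C1 + C2*z^(1 - sqrt(3)/2)


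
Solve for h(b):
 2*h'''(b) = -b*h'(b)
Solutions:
 h(b) = C1 + Integral(C2*airyai(-2^(2/3)*b/2) + C3*airybi(-2^(2/3)*b/2), b)


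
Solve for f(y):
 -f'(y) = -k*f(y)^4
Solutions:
 f(y) = (-1/(C1 + 3*k*y))^(1/3)
 f(y) = (-1/(C1 + k*y))^(1/3)*(-3^(2/3) - 3*3^(1/6)*I)/6
 f(y) = (-1/(C1 + k*y))^(1/3)*(-3^(2/3) + 3*3^(1/6)*I)/6


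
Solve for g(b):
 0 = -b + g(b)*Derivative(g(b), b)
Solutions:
 g(b) = -sqrt(C1 + b^2)
 g(b) = sqrt(C1 + b^2)


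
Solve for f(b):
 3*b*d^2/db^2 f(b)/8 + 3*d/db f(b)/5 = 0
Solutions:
 f(b) = C1 + C2/b^(3/5)


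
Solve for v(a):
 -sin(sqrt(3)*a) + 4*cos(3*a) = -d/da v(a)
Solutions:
 v(a) = C1 - 4*sin(3*a)/3 - sqrt(3)*cos(sqrt(3)*a)/3


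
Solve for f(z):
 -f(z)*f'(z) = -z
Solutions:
 f(z) = -sqrt(C1 + z^2)
 f(z) = sqrt(C1 + z^2)


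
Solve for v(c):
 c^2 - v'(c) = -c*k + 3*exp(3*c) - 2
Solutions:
 v(c) = C1 + c^3/3 + c^2*k/2 + 2*c - exp(3*c)


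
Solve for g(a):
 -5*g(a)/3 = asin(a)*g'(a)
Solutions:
 g(a) = C1*exp(-5*Integral(1/asin(a), a)/3)


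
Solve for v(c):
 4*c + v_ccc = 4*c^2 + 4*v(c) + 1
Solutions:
 v(c) = C3*exp(2^(2/3)*c) - c^2 + c + (C1*sin(2^(2/3)*sqrt(3)*c/2) + C2*cos(2^(2/3)*sqrt(3)*c/2))*exp(-2^(2/3)*c/2) - 1/4


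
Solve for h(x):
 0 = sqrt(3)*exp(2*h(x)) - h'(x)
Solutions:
 h(x) = log(-sqrt(-1/(C1 + sqrt(3)*x))) - log(2)/2
 h(x) = log(-1/(C1 + sqrt(3)*x))/2 - log(2)/2


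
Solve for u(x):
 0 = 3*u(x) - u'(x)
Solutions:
 u(x) = C1*exp(3*x)


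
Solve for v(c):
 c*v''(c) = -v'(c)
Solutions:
 v(c) = C1 + C2*log(c)


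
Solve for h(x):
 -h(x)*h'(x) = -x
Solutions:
 h(x) = -sqrt(C1 + x^2)
 h(x) = sqrt(C1 + x^2)


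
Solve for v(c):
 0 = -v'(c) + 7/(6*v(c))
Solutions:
 v(c) = -sqrt(C1 + 21*c)/3
 v(c) = sqrt(C1 + 21*c)/3


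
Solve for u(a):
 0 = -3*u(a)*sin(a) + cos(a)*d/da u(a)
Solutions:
 u(a) = C1/cos(a)^3


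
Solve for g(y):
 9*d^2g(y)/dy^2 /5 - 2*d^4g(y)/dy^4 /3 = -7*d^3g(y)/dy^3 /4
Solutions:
 g(y) = C1 + C2*y + C3*exp(3*y*(35 - sqrt(3145))/80) + C4*exp(3*y*(35 + sqrt(3145))/80)


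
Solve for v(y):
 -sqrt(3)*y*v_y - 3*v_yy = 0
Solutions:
 v(y) = C1 + C2*erf(sqrt(2)*3^(3/4)*y/6)


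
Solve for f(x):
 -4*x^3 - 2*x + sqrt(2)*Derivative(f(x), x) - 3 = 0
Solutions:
 f(x) = C1 + sqrt(2)*x^4/2 + sqrt(2)*x^2/2 + 3*sqrt(2)*x/2


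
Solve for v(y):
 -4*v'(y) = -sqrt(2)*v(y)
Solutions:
 v(y) = C1*exp(sqrt(2)*y/4)


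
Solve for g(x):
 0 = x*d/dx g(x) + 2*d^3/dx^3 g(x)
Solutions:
 g(x) = C1 + Integral(C2*airyai(-2^(2/3)*x/2) + C3*airybi(-2^(2/3)*x/2), x)


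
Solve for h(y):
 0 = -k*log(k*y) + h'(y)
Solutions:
 h(y) = C1 + k*y*log(k*y) - k*y


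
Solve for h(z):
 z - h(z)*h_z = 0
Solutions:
 h(z) = -sqrt(C1 + z^2)
 h(z) = sqrt(C1 + z^2)


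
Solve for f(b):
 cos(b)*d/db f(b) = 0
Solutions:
 f(b) = C1


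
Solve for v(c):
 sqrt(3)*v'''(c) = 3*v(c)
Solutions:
 v(c) = C3*exp(3^(1/6)*c) + (C1*sin(3^(2/3)*c/2) + C2*cos(3^(2/3)*c/2))*exp(-3^(1/6)*c/2)


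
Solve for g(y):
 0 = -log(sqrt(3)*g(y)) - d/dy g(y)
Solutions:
 2*Integral(1/(2*log(_y) + log(3)), (_y, g(y))) = C1 - y


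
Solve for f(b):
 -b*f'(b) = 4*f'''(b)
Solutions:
 f(b) = C1 + Integral(C2*airyai(-2^(1/3)*b/2) + C3*airybi(-2^(1/3)*b/2), b)


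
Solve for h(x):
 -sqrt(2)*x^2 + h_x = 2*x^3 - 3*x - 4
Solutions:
 h(x) = C1 + x^4/2 + sqrt(2)*x^3/3 - 3*x^2/2 - 4*x


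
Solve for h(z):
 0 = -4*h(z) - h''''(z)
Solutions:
 h(z) = (C1*sin(z) + C2*cos(z))*exp(-z) + (C3*sin(z) + C4*cos(z))*exp(z)


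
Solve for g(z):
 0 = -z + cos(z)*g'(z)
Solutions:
 g(z) = C1 + Integral(z/cos(z), z)


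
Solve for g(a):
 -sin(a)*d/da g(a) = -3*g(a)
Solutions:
 g(a) = C1*(cos(a) - 1)^(3/2)/(cos(a) + 1)^(3/2)


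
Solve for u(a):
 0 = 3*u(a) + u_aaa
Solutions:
 u(a) = C3*exp(-3^(1/3)*a) + (C1*sin(3^(5/6)*a/2) + C2*cos(3^(5/6)*a/2))*exp(3^(1/3)*a/2)


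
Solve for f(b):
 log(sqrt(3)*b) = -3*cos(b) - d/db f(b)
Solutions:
 f(b) = C1 - b*log(b) - b*log(3)/2 + b - 3*sin(b)


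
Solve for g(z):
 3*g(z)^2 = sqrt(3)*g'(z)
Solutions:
 g(z) = -1/(C1 + sqrt(3)*z)


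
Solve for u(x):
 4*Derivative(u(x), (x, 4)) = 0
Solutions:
 u(x) = C1 + C2*x + C3*x^2 + C4*x^3


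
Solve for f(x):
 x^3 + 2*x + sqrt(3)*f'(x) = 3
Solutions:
 f(x) = C1 - sqrt(3)*x^4/12 - sqrt(3)*x^2/3 + sqrt(3)*x


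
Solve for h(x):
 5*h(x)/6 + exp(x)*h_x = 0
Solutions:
 h(x) = C1*exp(5*exp(-x)/6)


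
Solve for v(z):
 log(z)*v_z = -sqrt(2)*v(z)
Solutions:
 v(z) = C1*exp(-sqrt(2)*li(z))


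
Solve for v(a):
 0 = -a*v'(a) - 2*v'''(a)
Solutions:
 v(a) = C1 + Integral(C2*airyai(-2^(2/3)*a/2) + C3*airybi(-2^(2/3)*a/2), a)


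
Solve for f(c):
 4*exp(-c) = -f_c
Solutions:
 f(c) = C1 + 4*exp(-c)


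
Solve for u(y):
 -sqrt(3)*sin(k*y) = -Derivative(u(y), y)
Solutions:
 u(y) = C1 - sqrt(3)*cos(k*y)/k


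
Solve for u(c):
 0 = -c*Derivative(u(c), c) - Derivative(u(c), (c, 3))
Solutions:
 u(c) = C1 + Integral(C2*airyai(-c) + C3*airybi(-c), c)


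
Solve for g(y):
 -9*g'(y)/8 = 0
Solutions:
 g(y) = C1


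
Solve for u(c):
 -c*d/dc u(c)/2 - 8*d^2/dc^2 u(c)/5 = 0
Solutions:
 u(c) = C1 + C2*erf(sqrt(10)*c/8)


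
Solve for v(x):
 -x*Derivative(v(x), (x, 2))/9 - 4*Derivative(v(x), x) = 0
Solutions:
 v(x) = C1 + C2/x^35


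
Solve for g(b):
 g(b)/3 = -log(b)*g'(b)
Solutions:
 g(b) = C1*exp(-li(b)/3)


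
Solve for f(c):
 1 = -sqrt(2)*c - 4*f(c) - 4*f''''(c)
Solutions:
 f(c) = -sqrt(2)*c/4 + (C1*sin(sqrt(2)*c/2) + C2*cos(sqrt(2)*c/2))*exp(-sqrt(2)*c/2) + (C3*sin(sqrt(2)*c/2) + C4*cos(sqrt(2)*c/2))*exp(sqrt(2)*c/2) - 1/4


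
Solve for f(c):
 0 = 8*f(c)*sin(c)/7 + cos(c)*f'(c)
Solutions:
 f(c) = C1*cos(c)^(8/7)


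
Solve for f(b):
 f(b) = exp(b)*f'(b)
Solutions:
 f(b) = C1*exp(-exp(-b))


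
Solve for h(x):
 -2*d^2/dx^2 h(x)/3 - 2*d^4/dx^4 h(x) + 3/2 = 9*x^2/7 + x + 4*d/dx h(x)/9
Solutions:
 h(x) = C1 + C2*exp(-x*(-(3 + sqrt(10))^(1/3) + (3 + sqrt(10))^(-1/3))/6)*sin(sqrt(3)*x*((3 + sqrt(10))^(-1/3) + (3 + sqrt(10))^(1/3))/6) + C3*exp(-x*(-(3 + sqrt(10))^(1/3) + (3 + sqrt(10))^(-1/3))/6)*cos(sqrt(3)*x*((3 + sqrt(10))^(-1/3) + (3 + sqrt(10))^(1/3))/6) + C4*exp(x*(-(3 + sqrt(10))^(1/3) + (3 + sqrt(10))^(-1/3))/3) - 27*x^3/28 + 45*x^2/14 - 351*x/56


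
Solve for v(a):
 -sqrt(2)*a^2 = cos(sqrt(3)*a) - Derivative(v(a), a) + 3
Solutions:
 v(a) = C1 + sqrt(2)*a^3/3 + 3*a + sqrt(3)*sin(sqrt(3)*a)/3


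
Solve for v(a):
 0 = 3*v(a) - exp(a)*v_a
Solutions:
 v(a) = C1*exp(-3*exp(-a))


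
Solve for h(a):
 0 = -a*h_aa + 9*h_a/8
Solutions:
 h(a) = C1 + C2*a^(17/8)


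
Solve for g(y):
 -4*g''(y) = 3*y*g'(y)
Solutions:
 g(y) = C1 + C2*erf(sqrt(6)*y/4)


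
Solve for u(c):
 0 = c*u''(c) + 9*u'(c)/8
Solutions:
 u(c) = C1 + C2/c^(1/8)


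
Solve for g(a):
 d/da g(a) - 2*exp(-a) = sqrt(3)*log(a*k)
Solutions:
 g(a) = C1 + sqrt(3)*a*log(a*k) - sqrt(3)*a - 2*exp(-a)


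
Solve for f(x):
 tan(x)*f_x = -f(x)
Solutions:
 f(x) = C1/sin(x)


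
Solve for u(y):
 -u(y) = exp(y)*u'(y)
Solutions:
 u(y) = C1*exp(exp(-y))


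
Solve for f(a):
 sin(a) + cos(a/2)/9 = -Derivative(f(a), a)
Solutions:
 f(a) = C1 - 2*sin(a/2)/9 + cos(a)


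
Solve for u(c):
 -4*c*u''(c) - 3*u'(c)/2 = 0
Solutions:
 u(c) = C1 + C2*c^(5/8)


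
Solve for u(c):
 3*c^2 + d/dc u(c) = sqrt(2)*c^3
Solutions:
 u(c) = C1 + sqrt(2)*c^4/4 - c^3


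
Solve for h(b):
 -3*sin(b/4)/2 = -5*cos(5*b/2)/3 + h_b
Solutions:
 h(b) = C1 + 2*sin(5*b/2)/3 + 6*cos(b/4)


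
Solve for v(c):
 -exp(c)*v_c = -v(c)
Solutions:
 v(c) = C1*exp(-exp(-c))


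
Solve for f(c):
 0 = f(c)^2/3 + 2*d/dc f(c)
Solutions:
 f(c) = 6/(C1 + c)


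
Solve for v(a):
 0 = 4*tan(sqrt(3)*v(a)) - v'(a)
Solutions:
 v(a) = sqrt(3)*(pi - asin(C1*exp(4*sqrt(3)*a)))/3
 v(a) = sqrt(3)*asin(C1*exp(4*sqrt(3)*a))/3


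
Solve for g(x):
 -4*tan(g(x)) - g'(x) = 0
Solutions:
 g(x) = pi - asin(C1*exp(-4*x))
 g(x) = asin(C1*exp(-4*x))


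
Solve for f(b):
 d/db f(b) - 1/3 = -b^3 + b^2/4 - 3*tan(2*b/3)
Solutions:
 f(b) = C1 - b^4/4 + b^3/12 + b/3 + 9*log(cos(2*b/3))/2


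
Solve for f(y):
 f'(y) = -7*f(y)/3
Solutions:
 f(y) = C1*exp(-7*y/3)


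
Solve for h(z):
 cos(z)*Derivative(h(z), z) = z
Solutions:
 h(z) = C1 + Integral(z/cos(z), z)


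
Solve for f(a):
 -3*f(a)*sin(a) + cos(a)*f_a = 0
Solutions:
 f(a) = C1/cos(a)^3


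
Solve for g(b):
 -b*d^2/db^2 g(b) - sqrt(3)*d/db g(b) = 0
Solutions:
 g(b) = C1 + C2*b^(1 - sqrt(3))


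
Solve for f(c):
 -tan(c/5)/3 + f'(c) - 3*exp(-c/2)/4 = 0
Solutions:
 f(c) = C1 + 5*log(tan(c/5)^2 + 1)/6 - 3*exp(-c/2)/2


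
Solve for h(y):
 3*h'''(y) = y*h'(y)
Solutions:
 h(y) = C1 + Integral(C2*airyai(3^(2/3)*y/3) + C3*airybi(3^(2/3)*y/3), y)


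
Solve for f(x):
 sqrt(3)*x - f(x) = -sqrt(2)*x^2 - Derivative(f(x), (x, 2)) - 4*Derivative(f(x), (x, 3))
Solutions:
 f(x) = C1*exp(-x*((12*sqrt(321) + 215)^(-1/3) + 2 + (12*sqrt(321) + 215)^(1/3))/24)*sin(sqrt(3)*x*(-(12*sqrt(321) + 215)^(1/3) + (12*sqrt(321) + 215)^(-1/3))/24) + C2*exp(-x*((12*sqrt(321) + 215)^(-1/3) + 2 + (12*sqrt(321) + 215)^(1/3))/24)*cos(sqrt(3)*x*(-(12*sqrt(321) + 215)^(1/3) + (12*sqrt(321) + 215)^(-1/3))/24) + C3*exp(x*(-1 + (12*sqrt(321) + 215)^(-1/3) + (12*sqrt(321) + 215)^(1/3))/12) + sqrt(2)*x^2 + sqrt(3)*x + 2*sqrt(2)


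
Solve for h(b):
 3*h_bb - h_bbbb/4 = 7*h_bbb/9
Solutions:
 h(b) = C1 + C2*b + C3*exp(2*b*(-7 + 2*sqrt(73))/9) + C4*exp(-2*b*(7 + 2*sqrt(73))/9)


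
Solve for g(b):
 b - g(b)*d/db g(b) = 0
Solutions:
 g(b) = -sqrt(C1 + b^2)
 g(b) = sqrt(C1 + b^2)


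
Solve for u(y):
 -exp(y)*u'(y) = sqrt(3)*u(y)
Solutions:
 u(y) = C1*exp(sqrt(3)*exp(-y))


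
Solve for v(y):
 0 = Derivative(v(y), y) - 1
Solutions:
 v(y) = C1 + y


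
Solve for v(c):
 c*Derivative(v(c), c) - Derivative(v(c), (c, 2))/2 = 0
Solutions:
 v(c) = C1 + C2*erfi(c)


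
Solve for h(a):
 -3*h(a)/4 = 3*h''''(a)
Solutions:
 h(a) = (C1*sin(a/2) + C2*cos(a/2))*exp(-a/2) + (C3*sin(a/2) + C4*cos(a/2))*exp(a/2)


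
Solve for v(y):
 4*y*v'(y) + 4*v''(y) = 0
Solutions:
 v(y) = C1 + C2*erf(sqrt(2)*y/2)


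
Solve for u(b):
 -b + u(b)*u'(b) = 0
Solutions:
 u(b) = -sqrt(C1 + b^2)
 u(b) = sqrt(C1 + b^2)


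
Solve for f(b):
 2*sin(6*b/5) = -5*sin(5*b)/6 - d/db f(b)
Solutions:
 f(b) = C1 + 5*cos(6*b/5)/3 + cos(5*b)/6


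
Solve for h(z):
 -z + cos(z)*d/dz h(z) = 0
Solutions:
 h(z) = C1 + Integral(z/cos(z), z)


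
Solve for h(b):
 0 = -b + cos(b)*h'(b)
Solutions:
 h(b) = C1 + Integral(b/cos(b), b)


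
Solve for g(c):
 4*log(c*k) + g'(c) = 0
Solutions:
 g(c) = C1 - 4*c*log(c*k) + 4*c


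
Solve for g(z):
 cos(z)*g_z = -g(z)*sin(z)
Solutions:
 g(z) = C1*cos(z)


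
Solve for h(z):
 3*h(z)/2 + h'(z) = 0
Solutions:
 h(z) = C1*exp(-3*z/2)


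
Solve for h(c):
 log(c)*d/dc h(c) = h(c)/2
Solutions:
 h(c) = C1*exp(li(c)/2)


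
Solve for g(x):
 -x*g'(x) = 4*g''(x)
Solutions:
 g(x) = C1 + C2*erf(sqrt(2)*x/4)


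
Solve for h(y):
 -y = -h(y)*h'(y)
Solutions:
 h(y) = -sqrt(C1 + y^2)
 h(y) = sqrt(C1 + y^2)


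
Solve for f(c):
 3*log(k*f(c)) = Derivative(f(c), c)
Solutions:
 li(k*f(c))/k = C1 + 3*c


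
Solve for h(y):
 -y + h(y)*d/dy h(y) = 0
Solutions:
 h(y) = -sqrt(C1 + y^2)
 h(y) = sqrt(C1 + y^2)


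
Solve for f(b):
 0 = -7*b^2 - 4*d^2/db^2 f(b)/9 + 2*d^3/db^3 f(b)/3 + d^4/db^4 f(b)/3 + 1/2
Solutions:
 f(b) = C1 + C2*b + C3*exp(-b*(1 + sqrt(21)/3)) + C4*exp(b*(-1 + sqrt(21)/3)) - 21*b^4/16 - 63*b^3/8 - 747*b^2/16


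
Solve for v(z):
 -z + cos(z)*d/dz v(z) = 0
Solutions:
 v(z) = C1 + Integral(z/cos(z), z)


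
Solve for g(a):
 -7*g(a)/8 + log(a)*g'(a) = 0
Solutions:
 g(a) = C1*exp(7*li(a)/8)


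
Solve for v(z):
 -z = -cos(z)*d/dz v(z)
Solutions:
 v(z) = C1 + Integral(z/cos(z), z)


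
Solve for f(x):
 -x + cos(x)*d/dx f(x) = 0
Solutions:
 f(x) = C1 + Integral(x/cos(x), x)


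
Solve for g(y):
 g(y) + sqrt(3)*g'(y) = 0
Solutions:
 g(y) = C1*exp(-sqrt(3)*y/3)


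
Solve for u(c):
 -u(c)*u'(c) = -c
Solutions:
 u(c) = -sqrt(C1 + c^2)
 u(c) = sqrt(C1 + c^2)


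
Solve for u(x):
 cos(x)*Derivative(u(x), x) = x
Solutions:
 u(x) = C1 + Integral(x/cos(x), x)


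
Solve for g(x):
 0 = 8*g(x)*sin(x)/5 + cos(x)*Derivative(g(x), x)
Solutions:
 g(x) = C1*cos(x)^(8/5)


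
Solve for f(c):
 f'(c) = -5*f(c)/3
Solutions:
 f(c) = C1*exp(-5*c/3)


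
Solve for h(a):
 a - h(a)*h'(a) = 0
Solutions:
 h(a) = -sqrt(C1 + a^2)
 h(a) = sqrt(C1 + a^2)


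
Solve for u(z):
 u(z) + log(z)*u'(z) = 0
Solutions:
 u(z) = C1*exp(-li(z))


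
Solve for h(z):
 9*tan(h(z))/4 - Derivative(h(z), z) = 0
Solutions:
 h(z) = pi - asin(C1*exp(9*z/4))
 h(z) = asin(C1*exp(9*z/4))


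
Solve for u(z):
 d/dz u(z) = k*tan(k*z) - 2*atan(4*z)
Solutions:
 u(z) = C1 + k*Piecewise((-log(cos(k*z))/k, Ne(k, 0)), (0, True)) - 2*z*atan(4*z) + log(16*z^2 + 1)/4


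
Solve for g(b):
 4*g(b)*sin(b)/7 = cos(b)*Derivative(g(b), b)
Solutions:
 g(b) = C1/cos(b)^(4/7)


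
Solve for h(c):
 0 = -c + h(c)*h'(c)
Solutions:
 h(c) = -sqrt(C1 + c^2)
 h(c) = sqrt(C1 + c^2)


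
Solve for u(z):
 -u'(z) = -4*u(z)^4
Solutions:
 u(z) = (-1/(C1 + 12*z))^(1/3)
 u(z) = (-1/(C1 + 4*z))^(1/3)*(-3^(2/3) - 3*3^(1/6)*I)/6
 u(z) = (-1/(C1 + 4*z))^(1/3)*(-3^(2/3) + 3*3^(1/6)*I)/6


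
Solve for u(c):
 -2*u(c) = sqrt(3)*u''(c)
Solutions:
 u(c) = C1*sin(sqrt(2)*3^(3/4)*c/3) + C2*cos(sqrt(2)*3^(3/4)*c/3)


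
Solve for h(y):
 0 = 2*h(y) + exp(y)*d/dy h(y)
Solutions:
 h(y) = C1*exp(2*exp(-y))


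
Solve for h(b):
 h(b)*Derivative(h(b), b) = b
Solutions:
 h(b) = -sqrt(C1 + b^2)
 h(b) = sqrt(C1 + b^2)


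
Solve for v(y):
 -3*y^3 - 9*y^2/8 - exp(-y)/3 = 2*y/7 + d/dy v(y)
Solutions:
 v(y) = C1 - 3*y^4/4 - 3*y^3/8 - y^2/7 + exp(-y)/3


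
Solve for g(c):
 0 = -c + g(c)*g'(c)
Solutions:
 g(c) = -sqrt(C1 + c^2)
 g(c) = sqrt(C1 + c^2)


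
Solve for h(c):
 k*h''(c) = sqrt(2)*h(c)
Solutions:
 h(c) = C1*exp(-2^(1/4)*c*sqrt(1/k)) + C2*exp(2^(1/4)*c*sqrt(1/k))


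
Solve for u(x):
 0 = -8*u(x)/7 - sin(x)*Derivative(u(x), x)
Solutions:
 u(x) = C1*(cos(x) + 1)^(4/7)/(cos(x) - 1)^(4/7)


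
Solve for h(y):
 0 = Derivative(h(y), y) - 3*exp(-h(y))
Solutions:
 h(y) = log(C1 + 3*y)


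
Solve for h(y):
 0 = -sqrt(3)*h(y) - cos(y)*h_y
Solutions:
 h(y) = C1*(sin(y) - 1)^(sqrt(3)/2)/(sin(y) + 1)^(sqrt(3)/2)


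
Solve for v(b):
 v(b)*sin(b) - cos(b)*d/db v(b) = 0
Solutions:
 v(b) = C1/cos(b)


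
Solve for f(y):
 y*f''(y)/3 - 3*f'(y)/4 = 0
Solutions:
 f(y) = C1 + C2*y^(13/4)


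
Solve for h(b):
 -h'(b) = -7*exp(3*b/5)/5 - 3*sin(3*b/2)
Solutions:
 h(b) = C1 + 7*exp(3*b/5)/3 - 2*cos(3*b/2)


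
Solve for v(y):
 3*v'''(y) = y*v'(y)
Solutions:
 v(y) = C1 + Integral(C2*airyai(3^(2/3)*y/3) + C3*airybi(3^(2/3)*y/3), y)


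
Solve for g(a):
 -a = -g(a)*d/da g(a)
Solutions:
 g(a) = -sqrt(C1 + a^2)
 g(a) = sqrt(C1 + a^2)


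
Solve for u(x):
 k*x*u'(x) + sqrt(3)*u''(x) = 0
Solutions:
 u(x) = Piecewise((-sqrt(2)*3^(1/4)*sqrt(pi)*C1*erf(sqrt(2)*3^(3/4)*sqrt(k)*x/6)/(2*sqrt(k)) - C2, (k > 0) | (k < 0)), (-C1*x - C2, True))


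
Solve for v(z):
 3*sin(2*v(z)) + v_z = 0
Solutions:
 v(z) = pi - acos((-C1 - exp(12*z))/(C1 - exp(12*z)))/2
 v(z) = acos((-C1 - exp(12*z))/(C1 - exp(12*z)))/2


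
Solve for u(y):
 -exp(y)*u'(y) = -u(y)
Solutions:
 u(y) = C1*exp(-exp(-y))


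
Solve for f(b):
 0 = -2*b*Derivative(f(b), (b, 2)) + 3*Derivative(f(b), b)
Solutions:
 f(b) = C1 + C2*b^(5/2)


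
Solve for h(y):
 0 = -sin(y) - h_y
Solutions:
 h(y) = C1 + cos(y)


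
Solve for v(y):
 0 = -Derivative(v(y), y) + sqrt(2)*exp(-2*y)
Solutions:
 v(y) = C1 - sqrt(2)*exp(-2*y)/2


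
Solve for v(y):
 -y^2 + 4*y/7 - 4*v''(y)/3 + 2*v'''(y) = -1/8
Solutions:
 v(y) = C1 + C2*y + C3*exp(2*y/3) - y^4/16 - 17*y^3/56 - 591*y^2/448


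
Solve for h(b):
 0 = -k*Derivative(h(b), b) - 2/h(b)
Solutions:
 h(b) = -sqrt(C1 - 4*b/k)
 h(b) = sqrt(C1 - 4*b/k)


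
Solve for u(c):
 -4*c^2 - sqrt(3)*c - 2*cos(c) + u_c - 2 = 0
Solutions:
 u(c) = C1 + 4*c^3/3 + sqrt(3)*c^2/2 + 2*c + 2*sin(c)


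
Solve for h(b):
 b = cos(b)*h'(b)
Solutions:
 h(b) = C1 + Integral(b/cos(b), b)


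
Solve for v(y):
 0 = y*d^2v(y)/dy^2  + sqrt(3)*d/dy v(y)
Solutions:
 v(y) = C1 + C2*y^(1 - sqrt(3))


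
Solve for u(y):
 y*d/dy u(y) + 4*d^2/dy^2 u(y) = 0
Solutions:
 u(y) = C1 + C2*erf(sqrt(2)*y/4)


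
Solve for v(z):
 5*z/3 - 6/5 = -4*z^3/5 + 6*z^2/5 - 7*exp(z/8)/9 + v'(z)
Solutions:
 v(z) = C1 + z^4/5 - 2*z^3/5 + 5*z^2/6 - 6*z/5 + 56*exp(z/8)/9


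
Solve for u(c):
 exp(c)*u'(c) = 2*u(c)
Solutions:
 u(c) = C1*exp(-2*exp(-c))


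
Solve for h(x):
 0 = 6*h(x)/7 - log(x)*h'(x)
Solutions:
 h(x) = C1*exp(6*li(x)/7)


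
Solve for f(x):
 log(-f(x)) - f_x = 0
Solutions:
 -li(-f(x)) = C1 + x


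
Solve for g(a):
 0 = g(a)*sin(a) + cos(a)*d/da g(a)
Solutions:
 g(a) = C1*cos(a)


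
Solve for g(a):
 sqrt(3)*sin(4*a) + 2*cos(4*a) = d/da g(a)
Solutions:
 g(a) = C1 + sin(4*a)/2 - sqrt(3)*cos(4*a)/4


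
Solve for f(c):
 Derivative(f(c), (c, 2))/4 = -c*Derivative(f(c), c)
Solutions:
 f(c) = C1 + C2*erf(sqrt(2)*c)


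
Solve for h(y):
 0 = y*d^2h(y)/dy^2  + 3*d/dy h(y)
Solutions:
 h(y) = C1 + C2/y^2


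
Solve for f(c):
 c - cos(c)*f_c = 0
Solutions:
 f(c) = C1 + Integral(c/cos(c), c)


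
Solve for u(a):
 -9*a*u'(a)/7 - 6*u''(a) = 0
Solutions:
 u(a) = C1 + C2*erf(sqrt(21)*a/14)


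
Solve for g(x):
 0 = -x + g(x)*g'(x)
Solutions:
 g(x) = -sqrt(C1 + x^2)
 g(x) = sqrt(C1 + x^2)


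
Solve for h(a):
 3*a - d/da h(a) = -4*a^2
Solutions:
 h(a) = C1 + 4*a^3/3 + 3*a^2/2


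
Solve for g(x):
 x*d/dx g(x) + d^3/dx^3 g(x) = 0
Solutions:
 g(x) = C1 + Integral(C2*airyai(-x) + C3*airybi(-x), x)


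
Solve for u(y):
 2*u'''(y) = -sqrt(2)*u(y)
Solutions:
 u(y) = C3*exp(-2^(5/6)*y/2) + (C1*sin(2^(5/6)*sqrt(3)*y/4) + C2*cos(2^(5/6)*sqrt(3)*y/4))*exp(2^(5/6)*y/4)


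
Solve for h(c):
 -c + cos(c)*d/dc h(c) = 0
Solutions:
 h(c) = C1 + Integral(c/cos(c), c)


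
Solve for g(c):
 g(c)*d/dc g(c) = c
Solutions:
 g(c) = -sqrt(C1 + c^2)
 g(c) = sqrt(C1 + c^2)


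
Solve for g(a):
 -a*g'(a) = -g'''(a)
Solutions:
 g(a) = C1 + Integral(C2*airyai(a) + C3*airybi(a), a)


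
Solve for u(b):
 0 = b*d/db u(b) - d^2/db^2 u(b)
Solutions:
 u(b) = C1 + C2*erfi(sqrt(2)*b/2)


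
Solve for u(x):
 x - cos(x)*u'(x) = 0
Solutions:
 u(x) = C1 + Integral(x/cos(x), x)


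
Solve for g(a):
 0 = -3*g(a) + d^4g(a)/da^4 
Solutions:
 g(a) = C1*exp(-3^(1/4)*a) + C2*exp(3^(1/4)*a) + C3*sin(3^(1/4)*a) + C4*cos(3^(1/4)*a)


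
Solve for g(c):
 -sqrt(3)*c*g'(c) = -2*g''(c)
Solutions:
 g(c) = C1 + C2*erfi(3^(1/4)*c/2)


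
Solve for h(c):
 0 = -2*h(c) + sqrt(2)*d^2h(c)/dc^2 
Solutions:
 h(c) = C1*exp(-2^(1/4)*c) + C2*exp(2^(1/4)*c)


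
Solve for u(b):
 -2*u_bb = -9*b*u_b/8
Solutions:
 u(b) = C1 + C2*erfi(3*sqrt(2)*b/8)


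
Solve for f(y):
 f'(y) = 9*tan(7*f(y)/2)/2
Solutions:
 f(y) = -2*asin(C1*exp(63*y/4))/7 + 2*pi/7
 f(y) = 2*asin(C1*exp(63*y/4))/7


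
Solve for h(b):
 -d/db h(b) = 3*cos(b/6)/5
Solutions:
 h(b) = C1 - 18*sin(b/6)/5


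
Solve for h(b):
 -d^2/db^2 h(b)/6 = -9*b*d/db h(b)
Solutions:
 h(b) = C1 + C2*erfi(3*sqrt(3)*b)


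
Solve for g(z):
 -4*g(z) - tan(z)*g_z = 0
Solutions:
 g(z) = C1/sin(z)^4


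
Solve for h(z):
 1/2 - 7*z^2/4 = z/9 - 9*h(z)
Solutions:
 h(z) = 7*z^2/36 + z/81 - 1/18


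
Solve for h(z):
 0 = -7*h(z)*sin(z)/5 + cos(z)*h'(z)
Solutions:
 h(z) = C1/cos(z)^(7/5)


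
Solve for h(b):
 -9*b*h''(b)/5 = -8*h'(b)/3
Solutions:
 h(b) = C1 + C2*b^(67/27)


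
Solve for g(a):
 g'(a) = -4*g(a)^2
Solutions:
 g(a) = 1/(C1 + 4*a)


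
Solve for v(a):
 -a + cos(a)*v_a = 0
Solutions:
 v(a) = C1 + Integral(a/cos(a), a)


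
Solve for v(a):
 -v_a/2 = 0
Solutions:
 v(a) = C1


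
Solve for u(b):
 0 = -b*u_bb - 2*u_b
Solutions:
 u(b) = C1 + C2/b


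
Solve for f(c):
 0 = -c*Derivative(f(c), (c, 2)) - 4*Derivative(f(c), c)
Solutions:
 f(c) = C1 + C2/c^3


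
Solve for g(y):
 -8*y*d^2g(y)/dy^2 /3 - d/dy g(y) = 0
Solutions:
 g(y) = C1 + C2*y^(5/8)


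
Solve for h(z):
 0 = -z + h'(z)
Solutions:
 h(z) = C1 + z^2/2


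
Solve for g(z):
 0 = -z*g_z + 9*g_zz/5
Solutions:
 g(z) = C1 + C2*erfi(sqrt(10)*z/6)


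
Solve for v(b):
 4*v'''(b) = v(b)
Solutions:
 v(b) = C3*exp(2^(1/3)*b/2) + (C1*sin(2^(1/3)*sqrt(3)*b/4) + C2*cos(2^(1/3)*sqrt(3)*b/4))*exp(-2^(1/3)*b/4)


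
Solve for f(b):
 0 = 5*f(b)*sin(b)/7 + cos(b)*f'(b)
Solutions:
 f(b) = C1*cos(b)^(5/7)


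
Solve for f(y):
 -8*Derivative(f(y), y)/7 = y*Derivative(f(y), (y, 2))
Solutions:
 f(y) = C1 + C2/y^(1/7)


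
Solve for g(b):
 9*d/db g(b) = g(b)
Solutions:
 g(b) = C1*exp(b/9)


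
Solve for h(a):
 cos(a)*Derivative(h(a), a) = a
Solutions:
 h(a) = C1 + Integral(a/cos(a), a)


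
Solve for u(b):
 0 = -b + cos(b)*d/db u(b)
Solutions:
 u(b) = C1 + Integral(b/cos(b), b)


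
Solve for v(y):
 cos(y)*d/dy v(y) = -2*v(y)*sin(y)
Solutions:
 v(y) = C1*cos(y)^2


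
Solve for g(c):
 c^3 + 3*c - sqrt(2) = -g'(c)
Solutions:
 g(c) = C1 - c^4/4 - 3*c^2/2 + sqrt(2)*c


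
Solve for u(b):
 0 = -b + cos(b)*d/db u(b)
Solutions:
 u(b) = C1 + Integral(b/cos(b), b)


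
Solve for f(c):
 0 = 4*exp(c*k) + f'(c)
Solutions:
 f(c) = C1 - 4*exp(c*k)/k


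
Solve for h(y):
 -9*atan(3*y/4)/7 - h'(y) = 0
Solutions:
 h(y) = C1 - 9*y*atan(3*y/4)/7 + 6*log(9*y^2 + 16)/7


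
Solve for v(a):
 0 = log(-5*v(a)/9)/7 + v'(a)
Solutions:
 7*Integral(1/(log(-_y) - 2*log(3) + log(5)), (_y, v(a))) = C1 - a


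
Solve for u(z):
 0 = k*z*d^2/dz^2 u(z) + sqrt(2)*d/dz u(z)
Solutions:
 u(z) = C1 + z^(((re(k) - sqrt(2))*re(k) + im(k)^2)/(re(k)^2 + im(k)^2))*(C2*sin(sqrt(2)*log(z)*Abs(im(k))/(re(k)^2 + im(k)^2)) + C3*cos(sqrt(2)*log(z)*im(k)/(re(k)^2 + im(k)^2)))


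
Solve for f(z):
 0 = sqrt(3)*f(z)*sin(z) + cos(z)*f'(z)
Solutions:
 f(z) = C1*cos(z)^(sqrt(3))


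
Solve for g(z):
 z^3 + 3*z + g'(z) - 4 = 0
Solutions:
 g(z) = C1 - z^4/4 - 3*z^2/2 + 4*z


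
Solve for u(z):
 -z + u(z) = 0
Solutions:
 u(z) = z


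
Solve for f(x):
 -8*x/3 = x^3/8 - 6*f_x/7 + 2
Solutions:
 f(x) = C1 + 7*x^4/192 + 14*x^2/9 + 7*x/3


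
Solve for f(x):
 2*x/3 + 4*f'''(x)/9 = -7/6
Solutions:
 f(x) = C1 + C2*x + C3*x^2 - x^4/16 - 7*x^3/16


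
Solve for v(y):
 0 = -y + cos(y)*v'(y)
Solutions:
 v(y) = C1 + Integral(y/cos(y), y)


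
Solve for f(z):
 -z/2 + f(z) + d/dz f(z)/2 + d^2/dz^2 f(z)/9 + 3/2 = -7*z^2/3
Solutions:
 f(z) = -7*z^2/3 + 17*z/6 + (C1*sin(3*sqrt(7)*z/4) + C2*cos(3*sqrt(7)*z/4))*exp(-9*z/4) - 259/108


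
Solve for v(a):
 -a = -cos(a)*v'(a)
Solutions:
 v(a) = C1 + Integral(a/cos(a), a)


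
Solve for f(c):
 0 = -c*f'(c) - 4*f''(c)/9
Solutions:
 f(c) = C1 + C2*erf(3*sqrt(2)*c/4)
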